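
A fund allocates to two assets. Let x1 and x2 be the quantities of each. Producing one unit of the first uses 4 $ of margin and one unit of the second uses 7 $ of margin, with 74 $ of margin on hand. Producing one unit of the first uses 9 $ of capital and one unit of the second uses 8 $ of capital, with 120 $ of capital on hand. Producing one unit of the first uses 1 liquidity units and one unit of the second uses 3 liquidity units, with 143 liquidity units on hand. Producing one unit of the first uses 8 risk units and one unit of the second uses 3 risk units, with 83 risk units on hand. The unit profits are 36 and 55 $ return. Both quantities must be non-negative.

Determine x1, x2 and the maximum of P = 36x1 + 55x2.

Feasible corners and P = 36x1 + 55x2:
  (0, 0) → P = 0
  (0, 74/7) → P = 4070/7
  (83/8, 0) → P = 747/2
  (8, 6) → P = 618
  (304/37, 213/37) → P = 22659/37

At the optimal vertex, 4x1 + 7x2 = 74 and 9x1 + 8x2 = 120.
Solving simultaneously gives x1 = 8, x2 = 6.

x1 = 8, x2 = 6, maximum P = 618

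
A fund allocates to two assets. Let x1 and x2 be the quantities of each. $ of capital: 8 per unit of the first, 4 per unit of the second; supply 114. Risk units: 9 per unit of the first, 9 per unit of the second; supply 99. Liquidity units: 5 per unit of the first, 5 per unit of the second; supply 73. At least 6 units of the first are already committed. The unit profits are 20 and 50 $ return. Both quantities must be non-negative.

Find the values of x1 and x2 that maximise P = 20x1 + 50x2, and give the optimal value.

Vertices and P = 20x1 + 50x2:
  (11, 0) → P = 220
  (6, 0) → P = 120
  (6, 5) → P = 370

x1 = 6, x2 = 5, maximum P = 370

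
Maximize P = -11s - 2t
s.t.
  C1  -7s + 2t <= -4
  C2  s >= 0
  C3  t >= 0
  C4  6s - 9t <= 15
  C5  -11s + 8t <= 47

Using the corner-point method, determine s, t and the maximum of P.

s = 4/7, t = 0, maximum P = -44/7

The feasible region is unbounded (it extends along (3, 2), (8, 11)), but P strictly decreases along every unbounded feasible direction, so there is no improving ray and the maximum is attained at a vertex.

At the optimal vertex, -7s + 2t = -4 and t = 0.
Solving simultaneously gives s = 4/7, t = 0.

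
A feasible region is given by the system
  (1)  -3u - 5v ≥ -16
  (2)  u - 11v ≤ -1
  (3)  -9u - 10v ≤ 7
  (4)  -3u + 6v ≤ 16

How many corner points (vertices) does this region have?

Pairwise boundary intersections that survive every other constraint:
  (9/2, 1/2)
  (16/33, 32/11)
  (-87/109, 2/109)
  (-101/42, 41/28)

4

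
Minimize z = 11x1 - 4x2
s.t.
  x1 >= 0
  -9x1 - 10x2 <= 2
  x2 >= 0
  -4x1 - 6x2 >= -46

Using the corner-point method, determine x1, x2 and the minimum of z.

x1 = 0, x2 = 23/3, minimum z = -92/3

Feasible corners and z = 11x1 - 4x2:
  (0, 0) → z = 0
  (0, 23/3) → z = -92/3
  (23/2, 0) → z = 253/2

The optimum lies where x1 = 0 and -4x1 - 6x2 = -46.
Solving simultaneously gives x1 = 0, x2 = 23/3.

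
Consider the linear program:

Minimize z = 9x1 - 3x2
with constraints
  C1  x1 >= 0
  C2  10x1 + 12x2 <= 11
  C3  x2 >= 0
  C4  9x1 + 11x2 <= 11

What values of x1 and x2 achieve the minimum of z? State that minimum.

Feasible corners and z = 9x1 - 3x2:
  (0, 11/12) → z = -11/4
  (0, 0) → z = 0
  (11/10, 0) → z = 99/10

The optimum lies where x1 = 0 and 10x1 + 12x2 = 11.
Solving simultaneously gives x1 = 0, x2 = 11/12.

x1 = 0, x2 = 11/12, minimum z = -11/4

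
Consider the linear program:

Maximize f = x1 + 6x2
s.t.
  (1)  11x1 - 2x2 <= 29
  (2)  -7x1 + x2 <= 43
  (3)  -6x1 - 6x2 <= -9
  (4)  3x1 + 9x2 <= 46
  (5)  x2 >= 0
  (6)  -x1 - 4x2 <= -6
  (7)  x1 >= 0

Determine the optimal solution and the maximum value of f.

x1 = 0, x2 = 46/9, maximum f = 92/3

Corner points and f = x1 + 6x2:
  (353/105, 419/105) → f = 2867/105
  (64/23, 37/46) → f = 175/23
  (0, 3/2) → f = 9
  (0, 46/9) → f = 92/3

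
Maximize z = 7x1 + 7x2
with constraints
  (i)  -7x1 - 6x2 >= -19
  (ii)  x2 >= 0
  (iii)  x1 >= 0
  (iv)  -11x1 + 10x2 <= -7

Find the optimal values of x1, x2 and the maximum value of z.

Extreme points and z = 7x1 + 7x2:
  (19/7, 0) → z = 19
  (29/17, 20/17) → z = 343/17
  (7/11, 0) → z = 49/11

The optimum lies where -7x1 - 6x2 = -19 and -11x1 + 10x2 = -7.
Solving simultaneously gives x1 = 29/17, x2 = 20/17.

x1 = 29/17, x2 = 20/17, maximum z = 343/17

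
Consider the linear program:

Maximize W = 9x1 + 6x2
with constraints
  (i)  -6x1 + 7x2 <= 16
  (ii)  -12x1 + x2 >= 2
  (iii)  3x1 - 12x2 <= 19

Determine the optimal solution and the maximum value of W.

The optimum lies where -6x1 + 7x2 = 16 and -12x1 + x2 = 2.
Solving simultaneously gives x1 = 1/39, x2 = 30/13.

x1 = 1/39, x2 = 30/13, maximum W = 183/13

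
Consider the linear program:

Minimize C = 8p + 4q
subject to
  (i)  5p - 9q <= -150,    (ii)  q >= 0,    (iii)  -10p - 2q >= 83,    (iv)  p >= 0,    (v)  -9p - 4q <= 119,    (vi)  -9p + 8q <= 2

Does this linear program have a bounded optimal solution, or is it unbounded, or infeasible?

The boundaries 5p - 9q = -150 and -9p + 8q = 2 meet at (1182/41, 1340/41), but that point violates -10p - 2q ≥ 83. Every candidate vertex is excluded by some other constraint, so the feasible region is empty.

infeasible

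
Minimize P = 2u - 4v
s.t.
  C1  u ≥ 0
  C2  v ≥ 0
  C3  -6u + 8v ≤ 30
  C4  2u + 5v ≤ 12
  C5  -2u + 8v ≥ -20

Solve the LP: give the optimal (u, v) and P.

u = 0, v = 12/5, minimum P = -48/5

At the optimal vertex, u = 0 and 2u + 5v = 12.
Solving simultaneously gives u = 0, v = 12/5.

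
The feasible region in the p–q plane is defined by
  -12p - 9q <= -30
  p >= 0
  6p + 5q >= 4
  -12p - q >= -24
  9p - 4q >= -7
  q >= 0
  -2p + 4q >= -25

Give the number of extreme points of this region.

Intersecting each pair of boundary lines and keeping only the points that satisfy every inequality leaves:
  (31/16, 3/4)
  (19/43, 118/43)
  (89/57, 100/19)

3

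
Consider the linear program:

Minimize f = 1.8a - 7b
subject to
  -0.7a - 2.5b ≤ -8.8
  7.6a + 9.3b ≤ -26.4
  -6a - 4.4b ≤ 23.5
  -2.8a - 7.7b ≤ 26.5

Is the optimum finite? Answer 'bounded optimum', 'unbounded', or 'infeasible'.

infeasible

The boundaries -0.7a - 2.5b = -8.8 and 7.6a + 9.3b = -26.4 meet at (-14784/1249, 8536/1249), but that point violates -6a - 4.4b ≤ 23.5. Every candidate vertex is excluded by some other constraint, so the feasible region is empty.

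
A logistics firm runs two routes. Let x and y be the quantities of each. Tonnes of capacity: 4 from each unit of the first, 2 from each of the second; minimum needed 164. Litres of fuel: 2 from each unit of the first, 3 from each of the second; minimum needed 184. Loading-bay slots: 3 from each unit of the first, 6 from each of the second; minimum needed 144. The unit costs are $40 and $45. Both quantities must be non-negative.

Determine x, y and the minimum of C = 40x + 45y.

Vertices and C = 40x + 45y:
  (0, 82) → C = 3690
  (92, 0) → C = 3680
  (31/2, 51) → C = 2915
The feasible region is unbounded (it extends along (0, 1), (1, 0)), but C strictly increases along every unbounded feasible direction, so there is no improving ray and the minimum is attained at a vertex.

x = 31/2, y = 51, minimum C = 2915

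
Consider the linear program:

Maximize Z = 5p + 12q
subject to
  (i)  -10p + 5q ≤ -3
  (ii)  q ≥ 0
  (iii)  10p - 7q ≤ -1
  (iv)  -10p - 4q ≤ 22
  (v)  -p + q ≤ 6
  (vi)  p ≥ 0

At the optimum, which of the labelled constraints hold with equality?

(iii) and (v)

Vertices and Z = 5p + 12q:
  (13/10, 2) → Z = 61/2
  (33/5, 63/5) → Z = 921/5
  (41/3, 59/3) → Z = 913/3

The maximum is at (41/3, 59/3). Substituting into each constraint, equality holds for (iii) and (v); the remaining constraints have slack.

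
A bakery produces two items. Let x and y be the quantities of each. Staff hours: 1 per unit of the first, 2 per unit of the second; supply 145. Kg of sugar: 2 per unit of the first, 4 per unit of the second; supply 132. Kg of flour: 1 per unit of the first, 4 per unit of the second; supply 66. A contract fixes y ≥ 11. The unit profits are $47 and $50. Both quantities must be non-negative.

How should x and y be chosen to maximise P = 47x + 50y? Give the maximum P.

Corner points and P = 47x + 50y:
  (0, 33/2) → P = 825
  (0, 11) → P = 550
  (22, 11) → P = 1584

The binding constraints are x + 4y = 66 and y = 11.
Solving simultaneously gives x = 22, y = 11.

x = 22, y = 11, maximum P = 1584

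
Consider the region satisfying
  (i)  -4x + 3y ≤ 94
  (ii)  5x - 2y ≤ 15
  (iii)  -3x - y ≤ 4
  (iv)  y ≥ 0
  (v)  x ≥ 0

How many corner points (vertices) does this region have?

Intersecting each pair of boundary lines and keeping only the points that satisfy every inequality leaves:
  (233/7, 530/7)
  (0, 94/3)
  (3, 0)
  (0, 0)

4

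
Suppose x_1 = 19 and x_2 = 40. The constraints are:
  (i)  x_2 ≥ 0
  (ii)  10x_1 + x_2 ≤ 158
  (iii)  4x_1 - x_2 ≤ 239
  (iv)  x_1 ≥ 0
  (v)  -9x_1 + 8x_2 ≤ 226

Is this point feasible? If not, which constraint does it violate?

Constraint (ii): 10x_1 + x_2 = 230, which is not ≤ 158. All other constraints are satisfied.

not feasible — violates (ii)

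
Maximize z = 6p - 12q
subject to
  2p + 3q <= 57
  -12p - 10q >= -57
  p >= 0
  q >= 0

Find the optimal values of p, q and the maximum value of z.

Extreme points and z = 6p - 12q:
  (0, 57/10) → z = -342/5
  (19/4, 0) → z = 57/2
  (0, 0) → z = 0

p = 19/4, q = 0, maximum z = 57/2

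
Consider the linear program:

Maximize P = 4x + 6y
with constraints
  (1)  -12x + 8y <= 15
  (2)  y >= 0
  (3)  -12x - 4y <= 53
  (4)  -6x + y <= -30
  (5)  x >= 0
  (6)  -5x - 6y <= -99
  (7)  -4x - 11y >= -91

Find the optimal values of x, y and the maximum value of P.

x = 91/4, y = 0, maximum P = 91

Vertices and P = 4x + 6y:
  (99/5, 0) → P = 396/5
  (91/4, 0) → P = 91
  (543/31, 59/31) → P = 2526/31

At the optimal vertex, y = 0 and -4x - 11y = -91.
Solving simultaneously gives x = 91/4, y = 0.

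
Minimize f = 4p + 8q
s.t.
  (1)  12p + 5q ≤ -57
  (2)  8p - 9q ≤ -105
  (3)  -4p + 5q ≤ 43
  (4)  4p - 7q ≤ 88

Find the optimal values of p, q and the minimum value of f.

p = -741/8, q = -131/2, minimum f = -1789/2

Vertices and f = 4p + 8q:
  (-69/2, -19) → f = -290
  (-1527/20, -281/5) → f = -755
  (-741/8, -131/2) → f = -1789/2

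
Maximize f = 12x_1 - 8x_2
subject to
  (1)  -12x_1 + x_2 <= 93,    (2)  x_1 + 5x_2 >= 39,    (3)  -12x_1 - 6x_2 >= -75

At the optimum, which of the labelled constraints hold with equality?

Corner points and f = 12x_1 - 8x_2:
  (-426/61, 561/61) → f = -9600/61
  (-23/4, 24) → f = -261
  (47/18, 131/18) → f = -242/9

The maximum is at (47/18, 131/18). Substituting into each constraint, equality holds for (2) and (3); the remaining constraints have slack.

(2) and (3)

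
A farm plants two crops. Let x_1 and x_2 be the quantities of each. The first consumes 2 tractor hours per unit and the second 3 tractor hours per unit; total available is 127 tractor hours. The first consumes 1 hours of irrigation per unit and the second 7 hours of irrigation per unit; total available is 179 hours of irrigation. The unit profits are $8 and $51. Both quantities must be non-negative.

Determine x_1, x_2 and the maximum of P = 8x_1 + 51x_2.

The optimum lies where 2x_1 + 3x_2 = 127 and x_1 + 7x_2 = 179.
Solving simultaneously gives x_1 = 32, x_2 = 21.

x_1 = 32, x_2 = 21, maximum P = 1327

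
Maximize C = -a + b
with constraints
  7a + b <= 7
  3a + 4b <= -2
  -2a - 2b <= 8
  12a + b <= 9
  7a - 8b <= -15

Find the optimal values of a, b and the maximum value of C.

a = -14, b = 10, maximum C = 24

Extreme points and C = -a + b:
  (-14, 10) → C = 24
  (-19/13, 31/52) → C = 107/52
  (-47/15, -13/15) → C = 34/15

At the optimal vertex, 3a + 4b = -2 and -2a - 2b = 8.
Solving simultaneously gives a = -14, b = 10.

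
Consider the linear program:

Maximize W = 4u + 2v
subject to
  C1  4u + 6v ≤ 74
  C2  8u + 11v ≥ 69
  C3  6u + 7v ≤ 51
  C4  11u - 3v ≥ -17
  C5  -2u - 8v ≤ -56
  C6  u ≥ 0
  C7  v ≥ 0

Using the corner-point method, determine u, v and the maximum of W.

Extreme points and W = 4u + 2v:
  (34/95, 663/95) → W = 1462/95
  (8/17, 117/17) → W = 266/17
  (16/47, 325/47) → W = 714/47

u = 8/17, v = 117/17, maximum W = 266/17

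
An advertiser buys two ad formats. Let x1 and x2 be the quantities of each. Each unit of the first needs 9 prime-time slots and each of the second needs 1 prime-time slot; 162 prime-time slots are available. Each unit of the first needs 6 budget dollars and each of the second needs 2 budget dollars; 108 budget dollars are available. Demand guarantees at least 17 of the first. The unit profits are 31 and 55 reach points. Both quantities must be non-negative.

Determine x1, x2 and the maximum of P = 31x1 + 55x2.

x1 = 17, x2 = 3, maximum P = 692

Extreme points and P = 31x1 + 55x2:
  (18, 0) → P = 558
  (17, 0) → P = 527
  (17, 3) → P = 692

At the optimal vertex, 6x1 + 2x2 = 108 and x1 = 17.
Solving simultaneously gives x1 = 17, x2 = 3.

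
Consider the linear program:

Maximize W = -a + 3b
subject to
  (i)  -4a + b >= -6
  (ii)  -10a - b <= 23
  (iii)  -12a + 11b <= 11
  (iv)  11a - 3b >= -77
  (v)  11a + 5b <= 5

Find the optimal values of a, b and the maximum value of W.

Vertices and W = -a + 3b:
  (-17/14, -76/7) → W = -439/14
  (35/31, -46/31) → W = -173/31
  (-132/61, -83/61) → W = -117/61
  (0, 1) → W = 3

The binding constraints are -12a + 11b = 11 and 11a + 5b = 5.
Solving simultaneously gives a = 0, b = 1.

a = 0, b = 1, maximum W = 3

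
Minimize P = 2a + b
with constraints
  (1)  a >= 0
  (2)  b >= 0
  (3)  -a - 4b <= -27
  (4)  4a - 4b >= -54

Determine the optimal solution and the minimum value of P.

Corner points and P = 2a + b:
  (0, 27/4) → P = 27/4
  (0, 27/2) → P = 27/2
  (27, 0) → P = 54
The feasible region is unbounded (it extends along (1, 1), (1, 0)), but P strictly increases along every unbounded feasible direction, so there is no improving ray and the minimum is attained at a vertex.

The optimum lies where a = 0 and -a - 4b = -27.
Solving simultaneously gives a = 0, b = 27/4.

a = 0, b = 27/4, minimum P = 27/4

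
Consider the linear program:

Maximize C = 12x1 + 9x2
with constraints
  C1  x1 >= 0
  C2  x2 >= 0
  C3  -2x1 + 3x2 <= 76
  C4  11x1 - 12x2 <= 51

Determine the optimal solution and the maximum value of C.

Extreme points and C = 12x1 + 9x2:
  (0, 0) → C = 0
  (0, 76/3) → C = 228
  (51/11, 0) → C = 612/11
  (355/3, 938/9) → C = 2358

The optimum lies where -2x1 + 3x2 = 76 and 11x1 - 12x2 = 51.
Solving simultaneously gives x1 = 355/3, x2 = 938/9.

x1 = 355/3, x2 = 938/9, maximum C = 2358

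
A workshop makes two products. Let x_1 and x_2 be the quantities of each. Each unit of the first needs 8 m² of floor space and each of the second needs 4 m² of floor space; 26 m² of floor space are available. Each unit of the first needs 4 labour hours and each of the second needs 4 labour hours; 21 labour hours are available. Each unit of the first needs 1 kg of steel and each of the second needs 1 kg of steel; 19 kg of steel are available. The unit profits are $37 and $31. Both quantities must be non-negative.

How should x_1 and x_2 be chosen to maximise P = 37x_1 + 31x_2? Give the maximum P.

x_1 = 5/4, x_2 = 4, maximum P = 681/4

Feasible corners and P = 37x_1 + 31x_2:
  (0, 0) → P = 0
  (0, 21/4) → P = 651/4
  (13/4, 0) → P = 481/4
  (5/4, 4) → P = 681/4

The binding constraints are 8x_1 + 4x_2 = 26 and 4x_1 + 4x_2 = 21.
Solving simultaneously gives x_1 = 5/4, x_2 = 4.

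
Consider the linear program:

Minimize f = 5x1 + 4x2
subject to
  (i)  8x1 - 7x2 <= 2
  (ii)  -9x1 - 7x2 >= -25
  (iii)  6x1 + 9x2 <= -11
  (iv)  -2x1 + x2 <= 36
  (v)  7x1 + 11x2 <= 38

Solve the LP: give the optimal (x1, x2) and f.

x1 = -127/3, x2 = -146/3, minimum f = -1219/3

Feasible corners and f = 5x1 + 4x2:
  (-59/114, -50/57) → f = -695/114
  (-127/3, -146/3) → f = -1219/3
  (-335/24, 97/12) → f = -899/24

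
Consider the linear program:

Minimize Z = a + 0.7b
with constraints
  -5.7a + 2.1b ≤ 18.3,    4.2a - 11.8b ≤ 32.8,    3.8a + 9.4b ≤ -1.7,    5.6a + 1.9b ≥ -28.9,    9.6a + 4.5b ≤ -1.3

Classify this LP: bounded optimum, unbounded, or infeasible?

bounded optimum

Feasible corners and Z = a + 0.7b:
  (-1951/684, 35/36) → Z = -2971/1368
  (-3182/753, -2075/753) → Z = -9269/1506
  (-13935/3703, -2179/529) → Z = -246121/37030
  (6613/6609, -5339/2203) → Z = -45989/66090
  (-457/7314, -569/3657) → Z = -3134/18285
The feasible region has finitely many vertices and no improving ray; the minimum is -246121/37030 at (-13935/3703, -2179/529).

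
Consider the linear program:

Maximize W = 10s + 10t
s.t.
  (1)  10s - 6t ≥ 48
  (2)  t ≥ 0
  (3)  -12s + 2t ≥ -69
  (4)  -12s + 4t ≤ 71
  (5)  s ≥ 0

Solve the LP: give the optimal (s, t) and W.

s = 159/26, t = 57/26, maximum W = 1080/13

Feasible corners and W = 10s + 10t:
  (24/5, 0) → W = 48
  (159/26, 57/26) → W = 1080/13
  (23/4, 0) → W = 115/2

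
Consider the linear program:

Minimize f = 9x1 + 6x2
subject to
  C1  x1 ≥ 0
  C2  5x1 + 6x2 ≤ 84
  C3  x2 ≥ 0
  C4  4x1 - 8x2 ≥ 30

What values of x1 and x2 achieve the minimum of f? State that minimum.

Corner points and f = 9x1 + 6x2:
  (84/5, 0) → f = 756/5
  (213/16, 93/32) → f = 549/4
  (15/2, 0) → f = 135/2

At the optimal vertex, x2 = 0 and 4x1 - 8x2 = 30.
Solving simultaneously gives x1 = 15/2, x2 = 0.

x1 = 15/2, x2 = 0, minimum f = 135/2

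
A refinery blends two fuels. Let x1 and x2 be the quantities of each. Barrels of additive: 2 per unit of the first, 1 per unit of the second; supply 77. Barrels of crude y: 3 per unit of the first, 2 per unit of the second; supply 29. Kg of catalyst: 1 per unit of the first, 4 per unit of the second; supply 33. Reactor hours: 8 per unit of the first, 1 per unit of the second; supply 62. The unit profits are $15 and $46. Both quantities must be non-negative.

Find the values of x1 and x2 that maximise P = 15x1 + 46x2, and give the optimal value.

Extreme points and P = 15x1 + 46x2:
  (0, 0) → P = 0
  (0, 33/4) → P = 759/2
  (31/4, 0) → P = 465/4
  (5, 7) → P = 397
  (95/13, 46/13) → P = 3541/13

x1 = 5, x2 = 7, maximum P = 397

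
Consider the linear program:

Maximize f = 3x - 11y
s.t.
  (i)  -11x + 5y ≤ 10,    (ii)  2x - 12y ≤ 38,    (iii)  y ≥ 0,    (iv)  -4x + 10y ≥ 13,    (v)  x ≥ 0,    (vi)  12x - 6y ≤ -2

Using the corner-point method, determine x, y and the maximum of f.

Feasible corners and f = 3x - 11y:
  (0, 2) → f = -22
  (0, 13/10) → f = -143/10
  (29/48, 37/24) → f = -727/48
The feasible region is unbounded (it extends along (1, 2), (5, 11)), but f strictly decreases along every unbounded feasible direction, so there is no improving ray and the maximum is attained at a vertex.

The optimum lies where -4x + 10y = 13 and x = 0.
Solving simultaneously gives x = 0, y = 13/10.

x = 0, y = 13/10, maximum f = -143/10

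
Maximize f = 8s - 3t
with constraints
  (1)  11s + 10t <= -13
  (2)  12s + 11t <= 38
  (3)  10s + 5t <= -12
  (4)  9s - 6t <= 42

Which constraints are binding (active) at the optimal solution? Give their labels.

(3) and (4)

Vertices and f = 8s - 3t:
  (-523, 574) → f = -5906
  (-11/9, 2/45) → f = -446/45
  (46/35, -176/35) → f = 128/5
The feasible region is unbounded (it extends along (-2, -3), (-11, 12)), but f strictly decreases along every unbounded feasible direction, so there is no improving ray and the maximum is attained at a vertex.

The maximum is at (46/35, -176/35). Substituting into each constraint, equality holds for (3) and (4); the remaining constraints have slack.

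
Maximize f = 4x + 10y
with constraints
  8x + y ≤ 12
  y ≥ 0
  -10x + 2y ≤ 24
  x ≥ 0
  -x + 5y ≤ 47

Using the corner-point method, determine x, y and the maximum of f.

Feasible corners and f = 4x + 10y:
  (3/2, 0) → f = 6
  (13/41, 388/41) → f = 3932/41
  (0, 0) → f = 0
  (0, 47/5) → f = 94

At the optimal vertex, 8x + y = 12 and -x + 5y = 47.
Solving simultaneously gives x = 13/41, y = 388/41.

x = 13/41, y = 388/41, maximum f = 3932/41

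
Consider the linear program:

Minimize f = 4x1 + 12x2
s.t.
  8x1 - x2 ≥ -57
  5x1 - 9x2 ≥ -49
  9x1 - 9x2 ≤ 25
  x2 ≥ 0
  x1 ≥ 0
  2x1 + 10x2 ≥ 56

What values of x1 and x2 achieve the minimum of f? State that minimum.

Feasible corners and f = 4x1 + 12x2:
  (37/2, 283/18) → f = 788/3
  (7/34, 189/34) → f = 1148/17
  (377/54, 227/54) → f = 2116/27

x1 = 7/34, x2 = 189/34, minimum f = 1148/17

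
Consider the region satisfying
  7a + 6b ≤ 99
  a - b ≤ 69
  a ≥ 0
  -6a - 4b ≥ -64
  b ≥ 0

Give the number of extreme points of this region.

3

Intersecting each pair of boundary lines and keeping only the points that satisfy every inequality leaves:
  (0, 16)
  (0, 0)
  (32/3, 0)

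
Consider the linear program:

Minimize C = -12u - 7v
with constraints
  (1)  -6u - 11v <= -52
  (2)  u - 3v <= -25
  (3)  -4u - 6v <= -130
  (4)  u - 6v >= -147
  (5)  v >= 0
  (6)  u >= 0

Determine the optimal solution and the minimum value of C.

u = 97, v = 122/3, minimum C = -4346/3

Corner points and C = -12u - 7v:
  (40/3, 115/9) → C = -2245/9
  (97, 122/3) → C = -4346/3
  (0, 65/3) → C = -455/3
  (0, 49/2) → C = -343/2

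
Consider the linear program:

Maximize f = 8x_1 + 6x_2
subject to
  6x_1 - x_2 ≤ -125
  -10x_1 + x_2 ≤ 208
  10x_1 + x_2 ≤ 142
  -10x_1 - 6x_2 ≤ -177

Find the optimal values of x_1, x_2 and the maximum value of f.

x_1 = -33/10, x_2 = 175, maximum f = 5118/5

Corner points and f = 8x_1 + 6x_2:
  (17/16, 1051/8) → f = 3187/4
  (-573/46, 1156/23) → f = 4644/23
  (-33/10, 175) → f = 5118/5
  (-153/10, 55) → f = 1038/5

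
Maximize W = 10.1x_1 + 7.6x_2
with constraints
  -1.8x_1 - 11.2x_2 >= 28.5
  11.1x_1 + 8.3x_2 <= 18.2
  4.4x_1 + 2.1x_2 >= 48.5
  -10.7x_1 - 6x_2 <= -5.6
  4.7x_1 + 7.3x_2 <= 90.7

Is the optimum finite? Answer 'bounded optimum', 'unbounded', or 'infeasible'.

bounded optimum

Corner points and W = 10.1x_1 + 7.6x_2:
  (36433/1321, -45827/1321) → W = 196881/13210
  (9308/131, -16477/131) → W = -156072/655
The feasible region has finitely many vertices and no improving ray; the maximum is 196881/13210 at (36433/1321, -45827/1321).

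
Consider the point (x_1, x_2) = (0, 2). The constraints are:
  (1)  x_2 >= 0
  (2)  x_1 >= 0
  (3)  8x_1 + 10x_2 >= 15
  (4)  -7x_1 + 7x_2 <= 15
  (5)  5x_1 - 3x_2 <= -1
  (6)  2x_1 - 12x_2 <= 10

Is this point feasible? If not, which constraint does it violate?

(1): 2 ≥ 0 ✓
(2): 0 ≥ 0 ✓
(3): 20 ≥ 15 ✓
(4): 14 ≤ 15 ✓
(5): -6 ≤ -1 ✓
(6): -24 ≤ 10 ✓

feasible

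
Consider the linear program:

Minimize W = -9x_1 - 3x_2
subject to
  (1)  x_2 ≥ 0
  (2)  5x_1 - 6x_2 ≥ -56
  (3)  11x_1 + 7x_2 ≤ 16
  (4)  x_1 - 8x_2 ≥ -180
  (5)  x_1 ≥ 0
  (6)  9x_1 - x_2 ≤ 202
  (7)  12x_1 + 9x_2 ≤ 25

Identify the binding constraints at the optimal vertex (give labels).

(1) and (3)

Feasible corners and W = -9x_1 - 3x_2:
  (16/11, 0) → W = -144/11
  (0, 0) → W = 0
  (0, 16/7) → W = -48/7

The minimum is at (16/11, 0). Substituting into each constraint, equality holds for (1) and (3); the remaining constraints have slack.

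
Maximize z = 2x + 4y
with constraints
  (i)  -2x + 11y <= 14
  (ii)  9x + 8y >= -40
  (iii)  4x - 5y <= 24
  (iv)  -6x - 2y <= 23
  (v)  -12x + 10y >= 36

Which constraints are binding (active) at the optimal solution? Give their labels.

Extreme points and z = 2x + 4y:
  (-281/70, 19/35) → z = -41/7
  (-16/7, 6/7) → z = -8/7
  (-151/42, -5/7) → z = -211/21

The maximum is at (-16/7, 6/7). Substituting into each constraint, equality holds for (i) and (v); the remaining constraints have slack.

(i) and (v)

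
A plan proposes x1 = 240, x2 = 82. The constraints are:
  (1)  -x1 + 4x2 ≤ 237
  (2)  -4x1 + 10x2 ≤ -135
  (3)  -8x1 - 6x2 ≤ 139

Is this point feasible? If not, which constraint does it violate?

feasible

(1): 88 ≤ 237 ✓
(2): -140 ≤ -135 ✓
(3): -2412 ≤ 139 ✓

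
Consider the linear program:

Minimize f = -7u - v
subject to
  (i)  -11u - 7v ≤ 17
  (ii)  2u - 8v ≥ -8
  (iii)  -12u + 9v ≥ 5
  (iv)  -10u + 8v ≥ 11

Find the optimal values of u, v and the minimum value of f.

u = -3/8, v = 29/32, minimum f = 55/32

Extreme points and f = -7u - v:
  (-32/17, 9/17) → f = 215/17
  (-213/158, -49/158) → f = 770/79
  (-3/8, 29/32) → f = 55/32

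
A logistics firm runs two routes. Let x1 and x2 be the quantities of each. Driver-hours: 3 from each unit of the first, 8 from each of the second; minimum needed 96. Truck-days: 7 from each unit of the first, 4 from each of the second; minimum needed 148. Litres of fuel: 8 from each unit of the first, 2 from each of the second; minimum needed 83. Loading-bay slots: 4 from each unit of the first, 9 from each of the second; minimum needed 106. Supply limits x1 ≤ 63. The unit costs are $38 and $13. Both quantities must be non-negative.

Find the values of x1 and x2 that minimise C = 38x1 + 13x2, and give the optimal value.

x1 = 2, x2 = 67/2, minimum C = 1023/2

The feasible region is unbounded (it extends along (0, 1)), but C strictly increases along every unbounded feasible direction, so there is no improving ray and the minimum is attained at a vertex.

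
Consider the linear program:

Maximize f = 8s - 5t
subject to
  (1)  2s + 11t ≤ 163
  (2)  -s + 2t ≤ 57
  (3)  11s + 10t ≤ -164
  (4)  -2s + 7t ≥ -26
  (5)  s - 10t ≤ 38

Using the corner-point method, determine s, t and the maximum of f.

Extreme points and f = 8s - 5t:
  (-449/16, 463/32) → f = -9499/32
  (-323/4, -95/8) → f = -4693/8
  (-21/2, -97/20) → f = -239/4

The optimum lies where 11s + 10t = -164 and s - 10t = 38.
Solving simultaneously gives s = -21/2, t = -97/20.

s = -21/2, t = -97/20, maximum f = -239/4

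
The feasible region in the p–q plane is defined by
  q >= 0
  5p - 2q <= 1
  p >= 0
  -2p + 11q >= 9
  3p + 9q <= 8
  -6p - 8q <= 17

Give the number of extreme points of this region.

Pairwise boundary intersections that survive every other constraint:
  (0, 9/11)
  (0, 8/9)
  (7/51, 43/51)

3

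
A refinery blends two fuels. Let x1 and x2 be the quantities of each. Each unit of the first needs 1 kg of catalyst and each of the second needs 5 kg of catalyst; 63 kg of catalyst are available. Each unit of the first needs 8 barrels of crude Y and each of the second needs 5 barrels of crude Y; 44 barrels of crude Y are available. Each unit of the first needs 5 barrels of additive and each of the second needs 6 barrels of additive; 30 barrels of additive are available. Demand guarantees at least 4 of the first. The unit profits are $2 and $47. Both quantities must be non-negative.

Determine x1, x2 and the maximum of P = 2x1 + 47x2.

x1 = 4, x2 = 5/3, maximum P = 259/3

The binding constraints are 5x1 + 6x2 = 30 and x1 = 4.
Solving simultaneously gives x1 = 4, x2 = 5/3.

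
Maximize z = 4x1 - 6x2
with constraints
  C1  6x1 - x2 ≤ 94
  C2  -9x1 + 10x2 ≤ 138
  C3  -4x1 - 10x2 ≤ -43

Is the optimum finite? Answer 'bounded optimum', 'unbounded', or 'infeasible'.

bounded optimum

Corner points and z = 4x1 - 6x2:
  (1078/51, 558/17) → z = -5732/51
  (983/64, -59/32) → z = 145/2
  (-95/13, 939/130) → z = -4717/65
The feasible region has finitely many vertices and no improving ray; the maximum is 145/2 at (983/64, -59/32).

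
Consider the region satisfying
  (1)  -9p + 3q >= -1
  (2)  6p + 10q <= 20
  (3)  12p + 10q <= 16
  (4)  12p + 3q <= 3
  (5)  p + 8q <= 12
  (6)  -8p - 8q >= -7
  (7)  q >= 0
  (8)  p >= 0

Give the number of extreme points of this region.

5

Intersecting each pair of boundary lines and keeping only the points that satisfy every inequality leaves:
  (4/21, 5/21)
  (1/9, 0)
  (1/24, 5/6)
  (0, 7/8)
  (0, 0)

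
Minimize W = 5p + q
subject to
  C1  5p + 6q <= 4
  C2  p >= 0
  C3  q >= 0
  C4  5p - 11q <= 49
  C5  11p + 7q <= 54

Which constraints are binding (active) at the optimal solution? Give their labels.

Corner points and W = 5p + q:
  (0, 2/3) → W = 2/3
  (4/5, 0) → W = 4
  (0, 0) → W = 0

The minimum is at (0, 0). Substituting into each constraint, equality holds for C2 and C3; the remaining constraints have slack.

C2 and C3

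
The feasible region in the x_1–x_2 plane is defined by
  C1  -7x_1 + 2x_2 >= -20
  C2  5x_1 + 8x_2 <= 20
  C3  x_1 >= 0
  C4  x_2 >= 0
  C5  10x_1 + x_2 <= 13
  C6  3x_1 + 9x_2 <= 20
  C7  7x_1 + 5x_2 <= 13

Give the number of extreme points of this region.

5

The feasible vertices (each the meet of two boundaries and inside every other half-plane) are:
  (0, 0)
  (0, 20/9)
  (13/10, 0)
  (52/43, 39/43)
  (17/48, 101/48)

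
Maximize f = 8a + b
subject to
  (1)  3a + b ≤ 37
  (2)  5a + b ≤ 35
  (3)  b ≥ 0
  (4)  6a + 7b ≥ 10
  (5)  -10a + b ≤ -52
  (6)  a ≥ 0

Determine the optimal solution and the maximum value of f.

a = 7, b = 0, maximum f = 56

Vertices and f = 8a + b:
  (7, 0) → f = 56
  (29/5, 6) → f = 262/5
  (26/5, 0) → f = 208/5

The binding constraints are 5a + b = 35 and b = 0.
Solving simultaneously gives a = 7, b = 0.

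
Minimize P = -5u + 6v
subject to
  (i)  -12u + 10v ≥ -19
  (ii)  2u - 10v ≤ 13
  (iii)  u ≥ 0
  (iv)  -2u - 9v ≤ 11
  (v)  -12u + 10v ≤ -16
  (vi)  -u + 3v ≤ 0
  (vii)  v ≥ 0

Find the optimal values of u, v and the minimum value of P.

u = 19/12, v = 0, minimum P = -95/12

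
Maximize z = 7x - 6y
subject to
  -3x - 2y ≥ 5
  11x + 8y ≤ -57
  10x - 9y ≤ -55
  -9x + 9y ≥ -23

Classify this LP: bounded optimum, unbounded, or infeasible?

bounded optimum

Vertices and z = 7x - 6y:
  (-953/179, 35/179) → z = -6881/179
  (-78, -725/9) → z = -188/3
The feasible region has finitely many vertices and no improving ray; the maximum is -6881/179 at (-953/179, 35/179).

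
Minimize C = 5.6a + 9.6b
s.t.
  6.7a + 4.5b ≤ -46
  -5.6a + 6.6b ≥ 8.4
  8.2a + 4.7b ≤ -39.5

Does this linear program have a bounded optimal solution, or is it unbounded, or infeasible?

From the feasible point (-5690/1157, -10066/3471), moving in the direction (-6.6, -5.6) keeps every constraint satisfied while C decreases without bound.

unbounded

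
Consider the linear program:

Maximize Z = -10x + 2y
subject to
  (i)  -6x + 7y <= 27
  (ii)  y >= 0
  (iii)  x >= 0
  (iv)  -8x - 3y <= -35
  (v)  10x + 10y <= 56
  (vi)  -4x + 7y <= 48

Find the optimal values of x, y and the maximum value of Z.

The binding constraints are -8x - 3y = -35 and 10x + 10y = 56.
Solving simultaneously gives x = 91/25, y = 49/25.

x = 91/25, y = 49/25, maximum Z = -812/25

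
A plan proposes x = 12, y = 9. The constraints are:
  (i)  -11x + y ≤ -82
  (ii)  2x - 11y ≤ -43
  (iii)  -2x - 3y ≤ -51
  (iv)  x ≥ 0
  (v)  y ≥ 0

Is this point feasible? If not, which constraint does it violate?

feasible

(i): -123 ≤ -82 ✓
(ii): -75 ≤ -43 ✓
(iii): -51 ≤ -51 ✓
(iv): 12 ≥ 0 ✓
(v): 9 ≥ 0 ✓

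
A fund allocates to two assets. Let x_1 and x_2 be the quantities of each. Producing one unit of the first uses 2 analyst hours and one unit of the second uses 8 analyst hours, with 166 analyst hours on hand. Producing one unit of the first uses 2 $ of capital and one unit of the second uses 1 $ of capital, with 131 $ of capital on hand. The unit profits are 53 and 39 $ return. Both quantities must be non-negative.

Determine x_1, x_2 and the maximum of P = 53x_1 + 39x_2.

Extreme points and P = 53x_1 + 39x_2:
  (0, 0) → P = 0
  (0, 83/4) → P = 3237/4
  (131/2, 0) → P = 6943/2
  (63, 5) → P = 3534

x_1 = 63, x_2 = 5, maximum P = 3534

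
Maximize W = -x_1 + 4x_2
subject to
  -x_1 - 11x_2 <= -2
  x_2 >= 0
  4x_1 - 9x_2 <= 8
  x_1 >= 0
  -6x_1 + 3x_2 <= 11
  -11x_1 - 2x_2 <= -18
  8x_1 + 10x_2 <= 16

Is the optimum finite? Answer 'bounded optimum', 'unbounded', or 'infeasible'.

Corner points and W = -x_1 + 4x_2:
  (2, 0) → W = -2
  (194/119, 4/119) → W = -178/119
  (74/47, 16/47) → W = -10/47
The feasible region has finitely many vertices and no improving ray; the maximum is -10/47 at (74/47, 16/47).

bounded optimum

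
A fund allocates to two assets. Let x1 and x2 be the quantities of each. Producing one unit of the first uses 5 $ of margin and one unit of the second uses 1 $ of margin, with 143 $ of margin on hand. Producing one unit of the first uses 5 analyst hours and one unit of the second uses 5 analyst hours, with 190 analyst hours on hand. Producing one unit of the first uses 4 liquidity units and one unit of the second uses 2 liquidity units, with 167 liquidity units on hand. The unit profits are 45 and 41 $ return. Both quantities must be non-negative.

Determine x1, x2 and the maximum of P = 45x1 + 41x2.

x1 = 105/4, x2 = 47/4, maximum P = 1663

Extreme points and P = 45x1 + 41x2:
  (0, 0) → P = 0
  (0, 38) → P = 1558
  (143/5, 0) → P = 1287
  (105/4, 47/4) → P = 1663

The optimum lies where 5x1 + x2 = 143 and 5x1 + 5x2 = 190.
Solving simultaneously gives x1 = 105/4, x2 = 47/4.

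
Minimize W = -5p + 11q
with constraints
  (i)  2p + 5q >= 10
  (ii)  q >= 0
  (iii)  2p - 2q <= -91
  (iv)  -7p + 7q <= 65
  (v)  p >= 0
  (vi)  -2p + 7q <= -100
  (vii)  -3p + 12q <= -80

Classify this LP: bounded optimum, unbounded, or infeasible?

infeasible

Constraints 2p - 2q ≤ -91 and -7p + 7q ≤ 65 have parallel boundaries but demand opposite sides — no point can satisfy both, so the region is empty.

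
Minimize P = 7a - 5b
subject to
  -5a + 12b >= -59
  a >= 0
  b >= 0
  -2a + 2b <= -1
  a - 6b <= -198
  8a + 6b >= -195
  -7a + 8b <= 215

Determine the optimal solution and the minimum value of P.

Extreme points and P = 7a - 5b:
  (455/3, 1049/18) → P = 13865/18
  (201/5, 397/10) → P = 829/10
  (219, 437/2) → P = 881/2
The feasible region is unbounded (it extends along (8, 7), (12, 5)), but P strictly increases along every unbounded feasible direction, so there is no improving ray and the minimum is attained at a vertex.

a = 201/5, b = 397/10, minimum P = 829/10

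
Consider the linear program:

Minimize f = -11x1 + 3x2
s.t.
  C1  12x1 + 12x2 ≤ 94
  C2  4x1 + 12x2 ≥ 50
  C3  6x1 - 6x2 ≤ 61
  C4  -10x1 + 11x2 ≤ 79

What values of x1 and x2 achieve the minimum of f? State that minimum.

Vertices and f = -11x1 + 3x2:
  (11/2, 7/3) → f = -107/2
  (43/126, 472/63) → f = 337/18
  (-199/82, 204/41) → f = 3413/82

x1 = 11/2, x2 = 7/3, minimum f = -107/2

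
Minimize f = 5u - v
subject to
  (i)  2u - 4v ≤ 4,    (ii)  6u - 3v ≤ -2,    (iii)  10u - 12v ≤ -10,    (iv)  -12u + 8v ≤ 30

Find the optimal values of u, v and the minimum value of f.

u = -35/8, v = -45/16, minimum f = -305/16

Vertices and f = 5u - v:
  (1/7, 20/21) → f = -5/21
  (37/6, 13) → f = 107/6
  (-35/8, -45/16) → f = -305/16

The binding constraints are 10u - 12v = -10 and -12u + 8v = 30.
Solving simultaneously gives u = -35/8, v = -45/16.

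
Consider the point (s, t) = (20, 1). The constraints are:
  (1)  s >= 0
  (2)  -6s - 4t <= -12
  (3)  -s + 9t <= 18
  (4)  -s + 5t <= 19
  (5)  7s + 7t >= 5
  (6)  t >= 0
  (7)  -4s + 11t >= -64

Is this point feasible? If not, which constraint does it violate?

Constraint (7): -4s + 11t = -69, which is not ≥ -64. All other constraints are satisfied.

not feasible — violates (7)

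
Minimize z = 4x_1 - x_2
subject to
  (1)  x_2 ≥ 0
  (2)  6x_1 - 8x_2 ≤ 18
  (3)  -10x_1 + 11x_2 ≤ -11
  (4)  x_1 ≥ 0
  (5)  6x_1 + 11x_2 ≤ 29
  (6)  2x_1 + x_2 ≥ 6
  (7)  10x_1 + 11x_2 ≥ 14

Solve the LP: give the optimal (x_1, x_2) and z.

x_1 = 77/32, x_2 = 19/16, minimum z = 135/16

The optimum lies where -10x_1 + 11x_2 = -11 and 2x_1 + x_2 = 6.
Solving simultaneously gives x_1 = 77/32, x_2 = 19/16.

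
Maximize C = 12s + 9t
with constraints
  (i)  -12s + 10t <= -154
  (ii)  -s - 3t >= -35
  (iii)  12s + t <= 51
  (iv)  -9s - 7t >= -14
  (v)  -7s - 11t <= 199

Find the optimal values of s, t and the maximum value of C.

s = 166/33, t = -103/11, maximum C = -263/11

At the optimal vertex, -12s + 10t = -154 and 12s + t = 51.
Solving simultaneously gives s = 166/33, t = -103/11.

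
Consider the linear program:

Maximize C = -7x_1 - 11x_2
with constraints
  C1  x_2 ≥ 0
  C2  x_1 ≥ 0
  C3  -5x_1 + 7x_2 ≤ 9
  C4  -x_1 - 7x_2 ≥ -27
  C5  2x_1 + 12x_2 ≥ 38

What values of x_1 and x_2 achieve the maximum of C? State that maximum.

At the optimal vertex, -5x_1 + 7x_2 = 9 and 2x_1 + 12x_2 = 38.
Solving simultaneously gives x_1 = 79/37, x_2 = 104/37.

x_1 = 79/37, x_2 = 104/37, maximum C = -1697/37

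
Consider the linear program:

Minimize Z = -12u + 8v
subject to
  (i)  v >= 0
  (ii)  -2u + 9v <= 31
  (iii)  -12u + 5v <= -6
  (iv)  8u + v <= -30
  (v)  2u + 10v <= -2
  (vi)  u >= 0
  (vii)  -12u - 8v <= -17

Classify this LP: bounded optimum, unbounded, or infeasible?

The boundaries u = 0 and -12u - 8v = -17 meet at (0, 17/8), but that point violates -12u + 5v ≤ -6. Every candidate vertex is excluded by some other constraint, so the feasible region is empty.

infeasible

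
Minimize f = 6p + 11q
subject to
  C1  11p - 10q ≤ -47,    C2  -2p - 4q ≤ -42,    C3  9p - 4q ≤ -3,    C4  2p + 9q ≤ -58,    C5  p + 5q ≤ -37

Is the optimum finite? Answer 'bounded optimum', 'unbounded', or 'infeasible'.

The boundaries 11p - 10q = -47 and p + 5q = -37 meet at (-121/13, -72/13), but that point violates -2p - 4q ≤ -42. Every candidate vertex is excluded by some other constraint, so the feasible region is empty.

infeasible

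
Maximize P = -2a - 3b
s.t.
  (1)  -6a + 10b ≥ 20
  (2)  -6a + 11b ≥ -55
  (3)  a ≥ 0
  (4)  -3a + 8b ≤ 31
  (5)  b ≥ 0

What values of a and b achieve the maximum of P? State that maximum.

Feasible corners and P = -2a - 3b:
  (0, 2) → P = -6
  (25/3, 7) → P = -113/3
  (0, 31/8) → P = -93/8

The binding constraints are -6a + 10b = 20 and a = 0.
Solving simultaneously gives a = 0, b = 2.

a = 0, b = 2, maximum P = -6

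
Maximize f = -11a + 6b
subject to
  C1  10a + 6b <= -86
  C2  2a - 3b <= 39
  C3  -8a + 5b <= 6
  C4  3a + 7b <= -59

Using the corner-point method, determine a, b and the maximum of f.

a = -213/14, b = -162/7, maximum f = 57/2

Feasible corners and f = -11a + 6b:
  (-4/7, -281/21) → f = -74
  (-233/49, -314/49) → f = 97/7
  (-213/14, -162/7) → f = 57/2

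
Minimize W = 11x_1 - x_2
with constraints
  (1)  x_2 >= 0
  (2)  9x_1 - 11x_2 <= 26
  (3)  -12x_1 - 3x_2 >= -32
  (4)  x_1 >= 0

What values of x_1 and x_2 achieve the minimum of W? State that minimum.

Corner points and W = 11x_1 - x_2:
  (8/3, 0) → W = 88/3
  (0, 0) → W = 0
  (0, 32/3) → W = -32/3

x_1 = 0, x_2 = 32/3, minimum W = -32/3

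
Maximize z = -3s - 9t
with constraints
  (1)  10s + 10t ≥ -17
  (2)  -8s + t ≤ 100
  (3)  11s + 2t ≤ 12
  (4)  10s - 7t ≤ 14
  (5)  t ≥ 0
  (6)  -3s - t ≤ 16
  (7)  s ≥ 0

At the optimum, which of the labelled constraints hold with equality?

(5) and (7)

Vertices and z = -3s - 9t:
  (12/11, 0) → z = -36/11
  (0, 6) → z = -54
  (0, 0) → z = 0

The maximum is at (0, 0). Substituting into each constraint, equality holds for (5) and (7); the remaining constraints have slack.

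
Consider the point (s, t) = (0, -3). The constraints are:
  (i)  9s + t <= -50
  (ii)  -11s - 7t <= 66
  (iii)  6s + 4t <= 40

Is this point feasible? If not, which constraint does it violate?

Constraint (i): 9s + t = -3, which is not ≤ -50. All other constraints are satisfied.

not feasible — violates (i)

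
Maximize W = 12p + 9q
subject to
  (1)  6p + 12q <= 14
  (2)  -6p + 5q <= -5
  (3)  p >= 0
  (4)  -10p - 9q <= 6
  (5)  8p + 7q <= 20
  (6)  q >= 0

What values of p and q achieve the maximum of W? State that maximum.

Feasible corners and W = 12p + 9q:
  (65/51, 9/17) → W = 341/17
  (7/3, 0) → W = 28
  (5/6, 0) → W = 10

The optimum lies where 6p + 12q = 14 and q = 0.
Solving simultaneously gives p = 7/3, q = 0.

p = 7/3, q = 0, maximum W = 28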